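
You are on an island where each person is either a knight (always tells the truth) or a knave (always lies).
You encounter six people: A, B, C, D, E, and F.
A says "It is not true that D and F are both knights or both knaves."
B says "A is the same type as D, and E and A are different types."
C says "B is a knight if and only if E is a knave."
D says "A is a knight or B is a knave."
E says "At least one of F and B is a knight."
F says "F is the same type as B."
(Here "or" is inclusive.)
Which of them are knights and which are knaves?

Knights: B and E. Knaves: A, C, D, and F.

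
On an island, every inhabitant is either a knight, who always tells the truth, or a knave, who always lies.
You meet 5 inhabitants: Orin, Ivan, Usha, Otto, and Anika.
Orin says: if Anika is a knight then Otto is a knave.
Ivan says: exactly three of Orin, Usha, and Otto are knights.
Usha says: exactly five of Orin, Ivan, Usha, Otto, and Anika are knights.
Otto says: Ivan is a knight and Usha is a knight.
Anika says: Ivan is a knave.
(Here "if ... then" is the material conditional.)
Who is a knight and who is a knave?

Orin is a knight, Ivan is a knave, Usha is a knave, Otto is a knave, and Anika is a knight.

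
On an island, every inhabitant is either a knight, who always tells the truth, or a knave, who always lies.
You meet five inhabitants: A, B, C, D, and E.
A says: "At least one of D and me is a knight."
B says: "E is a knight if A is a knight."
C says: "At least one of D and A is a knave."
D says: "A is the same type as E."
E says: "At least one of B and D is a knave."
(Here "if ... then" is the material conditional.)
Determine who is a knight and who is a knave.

A is a knave, B is a knight, C is a knight, D is a knave, and E is a knight.

Suppose A is a knight. Then A's statement "at least one of D and me is a knight" would have to be true. Checking the 16 ways to assign the others, none is consistent with every speaker.
(For instance, with B=knight, C=knight, D=knave, E=knight, D's claim "A is the same type as E" comes out true where it would need to be false.)
So A must be a knave, making "at least one of D and me is a knight" false. Taking A=knave, B=knight, C=knight, D=knave, E=knight, each remaining statement checks out:
  B (knight): "E is a knight if A is a knight" — true. ✓
  C (knight): "at least one of D and A is a knave" — true. ✓
  D (knave): "A is the same type as E" — false. ✓
  E (knight): "at least one of B and D is a knave" — true. ✓
This is the unique consistent assignment.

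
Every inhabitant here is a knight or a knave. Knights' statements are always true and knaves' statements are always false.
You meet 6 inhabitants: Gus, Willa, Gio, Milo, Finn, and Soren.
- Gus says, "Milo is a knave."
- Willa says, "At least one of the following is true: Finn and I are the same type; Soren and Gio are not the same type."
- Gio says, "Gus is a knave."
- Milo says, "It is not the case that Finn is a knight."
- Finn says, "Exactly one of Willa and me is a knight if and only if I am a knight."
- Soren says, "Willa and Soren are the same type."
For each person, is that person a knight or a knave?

Gus is a knave, so "Milo is a knave" must be False — and it is.
Willa is a knight; "at least one of the following is true: Finn and I are the same type; Soren and Gio are not the same type" is True, as required.
Gio is a knight, and the claim "Gus is a knave" is indeed True.
Milo is a knight, and the claim "it is not the case that Finn is a knight" is indeed True.
Finn is a knave, so "exactly one of Willa and me is a knight if and only if I am a knight" must be False — and it is.
Soren is a knave, so "Willa and Soren are the same type" must be False — and it is.

Gus is a knave, Willa is a knight, Gio is a knight, Milo is a knight, Finn is a knave, and Soren is a knave.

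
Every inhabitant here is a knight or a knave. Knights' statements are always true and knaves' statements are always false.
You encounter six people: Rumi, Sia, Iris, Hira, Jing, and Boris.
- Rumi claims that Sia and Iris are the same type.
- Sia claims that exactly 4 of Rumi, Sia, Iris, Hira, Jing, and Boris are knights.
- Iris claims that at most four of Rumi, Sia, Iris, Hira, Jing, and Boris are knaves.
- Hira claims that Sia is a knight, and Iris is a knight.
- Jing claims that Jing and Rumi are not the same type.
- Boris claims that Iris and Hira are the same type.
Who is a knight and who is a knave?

Rumi (knave): "Sia and Iris are the same type" — false. ✓
Sia is a knave, so "exactly 4 of Rumi, Sia, Iris, Hira, Jing, and Boris are knights" must be false — and it is.
As a knight, Iris's statement "at most four of Rumi, Sia, Iris, Hira, Jing, and Boris are knaves" should be true; it is.
Since Hira is a knave, "Sia is a knight, and Iris is a knight" needs to be false, which holds.
Since Jing is a knight, "Jing and Rumi are not the same type" needs to be true, which holds.
Boris (knave): "Iris and Hira are the same type" — false. ✓

Rumi is a knave, Sia is a knave, Iris is a knight, Hira is a knave, Jing is a knight, and Boris is a knave.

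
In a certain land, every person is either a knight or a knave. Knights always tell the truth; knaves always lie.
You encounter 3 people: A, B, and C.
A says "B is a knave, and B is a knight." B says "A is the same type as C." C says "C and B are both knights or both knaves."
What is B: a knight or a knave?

Consistent assignments: {A=knave, B=knight, C=knave}
In every consistent assignment, B is a knight.

B is a knight.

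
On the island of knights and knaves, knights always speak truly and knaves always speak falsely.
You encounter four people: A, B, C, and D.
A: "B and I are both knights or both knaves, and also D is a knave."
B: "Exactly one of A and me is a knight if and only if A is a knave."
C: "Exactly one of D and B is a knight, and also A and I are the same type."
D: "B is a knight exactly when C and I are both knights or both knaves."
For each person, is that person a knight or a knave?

Knights: A, B, and C. Knaves: D.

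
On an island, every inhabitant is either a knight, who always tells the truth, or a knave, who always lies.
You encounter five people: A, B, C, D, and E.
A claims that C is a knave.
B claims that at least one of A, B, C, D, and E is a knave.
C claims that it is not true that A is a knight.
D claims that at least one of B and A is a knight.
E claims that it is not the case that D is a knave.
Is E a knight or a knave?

Consistent assignments: {A=knight, B=knight, C=knave, D=knight, E=knight}; {A=knave, B=knight, C=knight, D=knight, E=knight}
In every consistent assignment, E is a knight.

E is a knight.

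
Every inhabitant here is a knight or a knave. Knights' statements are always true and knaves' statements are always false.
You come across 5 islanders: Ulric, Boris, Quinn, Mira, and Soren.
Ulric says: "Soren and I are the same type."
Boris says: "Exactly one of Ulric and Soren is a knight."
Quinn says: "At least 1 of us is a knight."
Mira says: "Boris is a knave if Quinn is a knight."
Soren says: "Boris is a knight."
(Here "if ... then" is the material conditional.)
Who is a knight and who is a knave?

Suppose Ulric is a knight. Then Ulric's statement "Soren and I are the same type" would have to be true. Checking the 16 ways to assign the others, none is consistent with every speaker.
(For instance, with Boris=knight, Quinn=knight, Mira=knave, Soren=knight, Boris's claim "exactly one of Ulric and Soren is a knight" comes out false where it would need to be true.)
So Ulric must be a knave, making "Soren and I are the same type" false. Taking Ulric=knave, Boris=knight, Quinn=knight, Mira=knave, Soren=knight, each remaining statement checks out:
  Boris (knight): "exactly one of Ulric and Soren is a knight" — true. ✓
  Quinn (knight): "at least 1 of us is a knight" — true. ✓
  Mira (knave): "Boris is a knave if Quinn is a knight" — false. ✓
  Soren (knight): "Boris is a knight" — true. ✓
This is the unique consistent assignment.

Knights: Boris, Quinn, and Soren. Knaves: Ulric and Mira.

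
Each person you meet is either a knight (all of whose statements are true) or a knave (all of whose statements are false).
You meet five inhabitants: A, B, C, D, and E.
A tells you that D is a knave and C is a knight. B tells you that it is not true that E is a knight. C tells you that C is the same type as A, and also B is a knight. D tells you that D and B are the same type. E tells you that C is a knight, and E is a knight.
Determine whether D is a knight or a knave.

D is a knave.

Consistent assignments: {A=knight, B=knight, C=knight, D=knave, E=knave}
In every consistent assignment, D is a knave.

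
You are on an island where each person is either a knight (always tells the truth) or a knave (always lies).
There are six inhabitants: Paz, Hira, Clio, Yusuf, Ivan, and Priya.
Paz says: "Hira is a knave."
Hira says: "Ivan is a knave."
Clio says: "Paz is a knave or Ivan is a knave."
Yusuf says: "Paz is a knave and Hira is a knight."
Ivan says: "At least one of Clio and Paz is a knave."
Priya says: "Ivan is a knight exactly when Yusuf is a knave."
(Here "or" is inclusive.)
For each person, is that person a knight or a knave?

As a knight, Paz's statement "Hira is a knave" should be true; it is.
Hira is a knave, so "Ivan is a knave" must be false — and it is.
As a knave, Clio's statement "Paz is a knave or Ivan is a knave" should be false; it is.
Yusuf is a knave, so "Paz is a knave and Hira is a knight" must be false — and it is.
Ivan is a knight; "at least one of Clio and Paz is a knave" is true, as required.
Priya (knight): "Ivan is a knight exactly when Yusuf is a knave" — true. ✓

Knights: Paz, Ivan, and Priya. Knaves: Hira, Clio, and Yusuf.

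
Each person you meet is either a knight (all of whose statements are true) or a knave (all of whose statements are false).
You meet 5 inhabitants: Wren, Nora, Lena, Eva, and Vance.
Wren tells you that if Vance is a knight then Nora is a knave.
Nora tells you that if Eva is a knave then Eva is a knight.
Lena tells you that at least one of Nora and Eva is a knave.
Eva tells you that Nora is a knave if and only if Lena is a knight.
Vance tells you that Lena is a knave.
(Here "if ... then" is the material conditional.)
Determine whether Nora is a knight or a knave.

Consistent assignments: {Wren=knave, Nora=knight, Lena=knave, Eva=knight, Vance=knight}
In every consistent assignment, Nora is a knight.

Nora is a knight.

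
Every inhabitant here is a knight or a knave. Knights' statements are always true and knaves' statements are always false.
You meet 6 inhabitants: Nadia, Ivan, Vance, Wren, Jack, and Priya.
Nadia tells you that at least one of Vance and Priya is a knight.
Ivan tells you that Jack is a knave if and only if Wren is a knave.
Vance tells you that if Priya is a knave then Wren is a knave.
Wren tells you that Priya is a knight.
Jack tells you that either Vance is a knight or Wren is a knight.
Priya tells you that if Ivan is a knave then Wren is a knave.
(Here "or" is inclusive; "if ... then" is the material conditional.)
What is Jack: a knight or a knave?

Consistent assignments: {Nadia=knight, Ivan=knight, Vance=knight, Wren=knight, Jack=knight, Priya=knight}
In every consistent assignment, Jack is a knight.

Jack is a knight.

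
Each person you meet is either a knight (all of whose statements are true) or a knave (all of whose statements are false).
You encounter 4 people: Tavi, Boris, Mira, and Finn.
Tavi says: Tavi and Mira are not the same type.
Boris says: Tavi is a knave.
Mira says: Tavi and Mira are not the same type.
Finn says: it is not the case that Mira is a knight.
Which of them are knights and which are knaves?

Suppose Tavi is a knight. Then Tavi's statement "Tavi and Mira are not the same type" would have to be true. Checking the 8 ways to assign the others, none is consistent with every speaker.
(For instance, with Boris=knight, Mira=knave, Finn=knight, Boris's claim "Tavi is a knave" comes out false where it would need to be true.)
So Tavi must be a knave, making "Tavi and Mira are not the same type" false. Taking Tavi=knave, Boris=knight, Mira=knave, Finn=knight, each remaining statement checks out:
  Boris (knight): "Tavi is a knave" — true. ✓
  Mira (knave): "Tavi and Mira are not the same type" — false. ✓
  Finn (knight): "it is not the case that Mira is a knight" — true. ✓
This is the unique consistent assignment.

Tavi is a knave, Boris is a knight, Mira is a knave, and Finn is a knight.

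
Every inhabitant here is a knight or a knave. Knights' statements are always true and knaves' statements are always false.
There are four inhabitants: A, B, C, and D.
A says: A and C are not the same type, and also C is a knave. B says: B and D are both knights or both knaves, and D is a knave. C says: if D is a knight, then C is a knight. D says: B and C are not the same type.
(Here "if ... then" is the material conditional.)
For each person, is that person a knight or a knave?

Knights: C and D. Knaves: A and B.

As a knave, A's statement "A and C are not the same type, and also C is a knave" should be false; it is.
B is a knave; "B and D are both knights or both knaves, and D is a knave" is false, as required.
As a knight, C's statement "if D is a knight, then C is a knight" should be true; it is.
As a knight, D's statement "B and C are not the same type" should be true; it is.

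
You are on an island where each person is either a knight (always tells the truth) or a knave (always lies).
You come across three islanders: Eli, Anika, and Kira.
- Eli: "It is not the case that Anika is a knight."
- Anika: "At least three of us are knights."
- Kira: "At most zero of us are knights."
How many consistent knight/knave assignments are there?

1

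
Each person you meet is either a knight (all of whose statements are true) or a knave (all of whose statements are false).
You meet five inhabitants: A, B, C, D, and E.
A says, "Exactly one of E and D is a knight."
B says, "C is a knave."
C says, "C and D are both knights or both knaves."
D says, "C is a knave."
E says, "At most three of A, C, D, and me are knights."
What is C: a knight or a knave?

Consistent assignments: {A=knave, B=knight, C=knave, D=knight, E=knight}
In every consistent assignment, C is a knave.

C is a knave.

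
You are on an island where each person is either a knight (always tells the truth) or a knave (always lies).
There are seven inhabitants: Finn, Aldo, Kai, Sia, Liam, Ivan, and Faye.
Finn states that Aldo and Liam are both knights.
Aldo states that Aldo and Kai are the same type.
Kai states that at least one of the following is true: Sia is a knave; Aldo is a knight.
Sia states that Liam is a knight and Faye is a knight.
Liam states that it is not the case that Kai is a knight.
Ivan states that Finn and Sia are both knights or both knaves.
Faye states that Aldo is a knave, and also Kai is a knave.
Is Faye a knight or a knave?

Consistent assignments: {Finn=knave, Aldo=knight, Kai=knight, Sia=knave, Liam=knave, Ivan=knight, Faye=knave}; {Finn=knave, Aldo=knave, Kai=knight, Sia=knave, Liam=knave, Ivan=knight, Faye=knave}
In every consistent assignment, Faye is a knave.

Faye is a knave.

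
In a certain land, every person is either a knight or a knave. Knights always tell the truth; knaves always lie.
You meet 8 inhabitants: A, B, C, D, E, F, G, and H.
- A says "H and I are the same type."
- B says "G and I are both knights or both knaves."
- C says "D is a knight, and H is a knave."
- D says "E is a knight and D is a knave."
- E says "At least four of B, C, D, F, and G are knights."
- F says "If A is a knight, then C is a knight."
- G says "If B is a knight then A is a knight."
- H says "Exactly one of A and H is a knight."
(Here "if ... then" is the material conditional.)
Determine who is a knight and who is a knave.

A is a knave, B is a knave, C is a knave, D is a knave, E is a knave, F is a knight, G is a knight, and H is a knight.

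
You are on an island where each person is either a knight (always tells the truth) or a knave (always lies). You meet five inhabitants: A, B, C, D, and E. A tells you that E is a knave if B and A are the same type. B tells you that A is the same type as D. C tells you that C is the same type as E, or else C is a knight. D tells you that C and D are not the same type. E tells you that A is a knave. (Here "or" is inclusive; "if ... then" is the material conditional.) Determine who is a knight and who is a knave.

A is a knave, B is a knave, C is a knave, D is a knight, and E is a knight.

A (knave): "E is a knave if B and A are the same type" — False. ✓
B (knave): "A is the same type as D" — False. ✓
C is a knave, so "C is the same type as E, or else C is a knight" must be False — and it is.
As a knight, D's statement "C and D are not the same type" should be true; it is.
As a knight, E's statement "A is a knave" should be true; it is.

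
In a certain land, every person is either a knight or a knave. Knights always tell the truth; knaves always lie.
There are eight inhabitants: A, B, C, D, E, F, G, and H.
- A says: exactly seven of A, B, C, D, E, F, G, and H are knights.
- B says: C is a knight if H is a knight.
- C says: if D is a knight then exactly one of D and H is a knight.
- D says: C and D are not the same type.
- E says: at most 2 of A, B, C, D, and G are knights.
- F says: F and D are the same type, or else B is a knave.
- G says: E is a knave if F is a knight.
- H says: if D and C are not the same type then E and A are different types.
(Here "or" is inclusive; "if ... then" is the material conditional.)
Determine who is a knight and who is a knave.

A is a knave, B is a knave, C is a knave, D is a knight, E is a knight, F is a knight, G is a knave, and H is a knight.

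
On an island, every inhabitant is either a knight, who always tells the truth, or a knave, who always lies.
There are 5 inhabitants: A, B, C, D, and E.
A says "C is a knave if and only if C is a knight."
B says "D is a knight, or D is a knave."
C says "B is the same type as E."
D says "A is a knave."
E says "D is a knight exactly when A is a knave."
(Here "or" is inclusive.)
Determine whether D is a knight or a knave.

Consistent assignments: {A=knave, B=knight, C=knight, D=knight, E=knight}
In every consistent assignment, D is a knight.

D is a knight.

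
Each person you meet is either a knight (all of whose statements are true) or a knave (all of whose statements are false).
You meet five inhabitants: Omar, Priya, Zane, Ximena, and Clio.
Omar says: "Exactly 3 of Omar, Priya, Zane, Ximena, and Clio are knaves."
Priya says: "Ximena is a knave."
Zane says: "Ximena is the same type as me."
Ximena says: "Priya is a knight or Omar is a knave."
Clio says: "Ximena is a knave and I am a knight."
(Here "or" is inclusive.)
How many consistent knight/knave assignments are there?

1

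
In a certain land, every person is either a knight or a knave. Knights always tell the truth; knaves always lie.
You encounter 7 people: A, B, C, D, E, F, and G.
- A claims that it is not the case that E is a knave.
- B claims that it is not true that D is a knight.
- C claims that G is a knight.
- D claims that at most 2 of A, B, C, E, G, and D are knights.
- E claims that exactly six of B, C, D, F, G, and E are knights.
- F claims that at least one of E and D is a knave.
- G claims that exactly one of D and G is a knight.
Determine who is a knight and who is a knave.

Knights: B, C, F, and G. Knaves: A, D, and E.

A (knave): "it is not the case that E is a knave" — False. ✓
Since B is a knight, "it is not true that D is a knight" needs to be True, which holds.
C is a knight, and the claim "G is a knight" is indeed True.
Since D is a knave, "at most 2 of A, B, C, E, G, and D are knights" needs to be False, which holds.
E is a knave, so "exactly six of B, C, D, F, G, and E are knights" must be False — and it is.
F (knight): "at least one of E and D is a knave" — True. ✓
G is a knight; "exactly one of D and G is a knight" is True, as required.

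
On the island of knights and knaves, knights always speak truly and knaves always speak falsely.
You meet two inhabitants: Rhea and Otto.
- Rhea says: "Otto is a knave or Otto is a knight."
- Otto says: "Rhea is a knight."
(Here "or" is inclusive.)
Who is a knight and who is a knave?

Suppose Rhea is a knave. Then Rhea's statement "Otto is a knave or Otto is a knight" would have to be false. Checking the 2 ways to assign the others, none is consistent with every speaker.
(For instance, with Otto=knight, Rhea's claim "Otto is a knave or Otto is a knight" comes out true where it would need to be false.)
So Rhea must be a knight, making "Otto is a knave or Otto is a knight" true. Taking Rhea=knight, Otto=knight, each remaining statement checks out:
  Otto (knight): "Rhea is a knight" — true. ✓
This is the unique consistent assignment.

Rhea is a knight and Otto is a knight.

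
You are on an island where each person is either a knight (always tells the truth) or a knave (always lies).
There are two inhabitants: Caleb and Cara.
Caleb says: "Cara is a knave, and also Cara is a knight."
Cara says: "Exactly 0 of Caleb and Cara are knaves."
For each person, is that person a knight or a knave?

Suppose Caleb is a knight. Then Caleb's statement "Cara is a knave, and also Cara is a knight" would have to be true. Checking the 2 ways to assign the others, none is consistent with every speaker.
(For instance, with Cara=knave, Caleb's claim "Cara is a knave, and also Cara is a knight" comes out false where it would need to be true.)
So Caleb must be a knave, making "Cara is a knave, and also Cara is a knight" false. Taking Caleb=knave, Cara=knave, each remaining statement checks out:
  Cara (knave): "exactly 0 of Caleb and Cara are knaves" — false. ✓
This is the unique consistent assignment.

Knights: none. Knaves: Caleb and Cara.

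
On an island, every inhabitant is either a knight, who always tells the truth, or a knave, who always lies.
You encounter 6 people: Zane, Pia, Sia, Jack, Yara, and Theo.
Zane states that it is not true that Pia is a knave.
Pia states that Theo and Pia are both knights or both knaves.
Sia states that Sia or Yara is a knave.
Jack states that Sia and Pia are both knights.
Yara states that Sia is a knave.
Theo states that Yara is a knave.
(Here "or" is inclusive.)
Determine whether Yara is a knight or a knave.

Yara is a knave.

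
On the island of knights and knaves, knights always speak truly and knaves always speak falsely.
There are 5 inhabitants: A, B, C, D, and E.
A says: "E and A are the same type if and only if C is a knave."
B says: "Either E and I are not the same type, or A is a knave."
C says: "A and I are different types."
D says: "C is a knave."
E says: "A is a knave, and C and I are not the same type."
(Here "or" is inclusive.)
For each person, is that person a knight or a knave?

A is a knave, B is a knight, C is a knave, D is a knight, and E is a knight.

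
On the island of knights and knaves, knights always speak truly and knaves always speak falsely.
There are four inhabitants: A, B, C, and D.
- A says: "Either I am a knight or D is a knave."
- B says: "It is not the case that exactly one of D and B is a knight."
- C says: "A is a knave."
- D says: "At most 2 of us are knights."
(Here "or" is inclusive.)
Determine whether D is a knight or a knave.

D is a knight.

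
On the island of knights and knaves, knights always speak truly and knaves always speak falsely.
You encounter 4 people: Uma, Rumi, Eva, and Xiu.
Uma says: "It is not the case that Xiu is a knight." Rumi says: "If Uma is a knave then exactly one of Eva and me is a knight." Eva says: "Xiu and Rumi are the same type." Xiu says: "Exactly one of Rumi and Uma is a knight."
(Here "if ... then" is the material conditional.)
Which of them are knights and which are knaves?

Uma (knight): "it is not the case that Xiu is a knight" — true. ✓
Rumi (knight): "if Uma is a knave then exactly one of Eva and me is a knight" — true. ✓
Eva (knave): "Xiu and Rumi are the same type" — False. ✓
Xiu is a knave, and the claim "exactly one of Rumi and Uma is a knight" is indeed False.

Uma is a knight, Rumi is a knight, Eva is a knave, and Xiu is a knave.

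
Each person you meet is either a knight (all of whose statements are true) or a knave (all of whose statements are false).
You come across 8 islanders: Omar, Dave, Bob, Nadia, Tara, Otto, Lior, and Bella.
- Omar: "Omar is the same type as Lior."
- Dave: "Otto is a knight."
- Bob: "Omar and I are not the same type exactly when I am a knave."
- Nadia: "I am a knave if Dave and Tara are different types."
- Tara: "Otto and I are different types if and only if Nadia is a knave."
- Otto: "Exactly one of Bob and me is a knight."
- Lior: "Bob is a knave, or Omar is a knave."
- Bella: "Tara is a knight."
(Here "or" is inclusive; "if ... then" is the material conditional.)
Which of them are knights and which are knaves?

Omar is a knave, Dave is a knight, Bob is a knave, Nadia is a knight, Tara is a knight, Otto is a knight, Lior is a knight, and Bella is a knight.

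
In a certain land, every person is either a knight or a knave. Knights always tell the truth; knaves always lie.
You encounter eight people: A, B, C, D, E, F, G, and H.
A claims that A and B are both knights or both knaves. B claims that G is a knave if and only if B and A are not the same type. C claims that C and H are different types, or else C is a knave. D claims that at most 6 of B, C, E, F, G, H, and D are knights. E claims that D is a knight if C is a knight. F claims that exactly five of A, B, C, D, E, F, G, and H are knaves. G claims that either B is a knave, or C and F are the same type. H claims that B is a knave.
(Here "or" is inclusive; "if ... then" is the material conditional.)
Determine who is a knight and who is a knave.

A is a knave, so "A and B are both knights or both knaves" must be false — and it is.
Since B is a knight, "G is a knave if and only if B and A are not the same type" needs to be true, which holds.
C is a knight, so "C and H are different types, or else C is a knave" must be true — and it is.
D is a knight, and the claim "at most 6 of B, C, E, F, G, H, and D are knights" is indeed true.
E is a knight, so "D is a knight if C is a knight" must be true — and it is.
F (knave): "exactly five of A, B, C, D, E, F, G, and H are knaves" — false. ✓
As a knave, G's statement "either B is a knave, or C and F are the same type" should be false; it is.
As a knave, H's statement "B is a knave" should be false; it is.

Knights: B, C, D, and E. Knaves: A, F, G, and H.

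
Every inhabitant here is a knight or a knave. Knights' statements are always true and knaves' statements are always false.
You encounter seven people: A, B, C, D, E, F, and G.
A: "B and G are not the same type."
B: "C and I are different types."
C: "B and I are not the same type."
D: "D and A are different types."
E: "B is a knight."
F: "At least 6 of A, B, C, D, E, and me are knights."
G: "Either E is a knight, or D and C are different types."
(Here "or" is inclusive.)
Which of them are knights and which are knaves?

A is a knave; "B and G are not the same type" is False, as required.
B (knave): "C and I are different types" — False. ✓
C is a knave, and the claim "B and I are not the same type" is indeed False.
D (knave): "D and A are different types" — False. ✓
E is a knave, so "B is a knight" must be False — and it is.
F (knave): "at least 6 of A, B, C, D, E, and me are knights" — False. ✓
G is a knave; "either E is a knight, or D and C are different types" is False, as required.

Knights: none. Knaves: A, B, C, D, E, F, and G.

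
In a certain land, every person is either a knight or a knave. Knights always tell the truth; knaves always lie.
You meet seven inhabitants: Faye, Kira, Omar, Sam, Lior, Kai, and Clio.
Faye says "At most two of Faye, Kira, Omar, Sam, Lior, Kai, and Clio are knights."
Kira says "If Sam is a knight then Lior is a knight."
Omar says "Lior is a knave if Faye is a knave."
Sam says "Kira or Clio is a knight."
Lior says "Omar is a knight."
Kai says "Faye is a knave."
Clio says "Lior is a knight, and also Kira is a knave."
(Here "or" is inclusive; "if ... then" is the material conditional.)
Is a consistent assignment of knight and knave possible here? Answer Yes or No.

Checking all 128 assignments, each has at least one speaker whose statement's truth value contradicts their type.

No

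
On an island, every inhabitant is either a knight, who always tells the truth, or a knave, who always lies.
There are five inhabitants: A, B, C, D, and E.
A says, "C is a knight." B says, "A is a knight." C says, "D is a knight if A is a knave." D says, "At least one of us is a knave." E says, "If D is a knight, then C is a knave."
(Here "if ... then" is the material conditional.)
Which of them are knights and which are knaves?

A (knight): "C is a knight" — true. ✓
B (knight): "A is a knight" — true. ✓
As a knight, C's statement "D is a knight if A is a knave" should be true; it is.
D is a knight, and the claim "at least one of us is a knave" is indeed true.
Since E is a knave, "if D is a knight, then C is a knave" needs to be false, which holds.

A is a knight, B is a knight, C is a knight, D is a knight, and E is a knave.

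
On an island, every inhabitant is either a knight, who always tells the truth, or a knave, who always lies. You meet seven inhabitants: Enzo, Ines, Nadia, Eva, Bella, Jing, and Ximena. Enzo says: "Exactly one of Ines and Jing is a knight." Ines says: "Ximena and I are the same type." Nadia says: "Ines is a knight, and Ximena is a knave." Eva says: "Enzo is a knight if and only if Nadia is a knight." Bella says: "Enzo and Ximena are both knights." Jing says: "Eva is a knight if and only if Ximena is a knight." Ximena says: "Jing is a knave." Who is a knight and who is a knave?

Enzo is a knight; "exactly one of Ines and Jing is a knight" is true, as required.
Ines (knight): "Ximena and I are the same type" — true. ✓
Nadia (knave): "Ines is a knight, and Ximena is a knave" — false. ✓
Eva is a knave, and the claim "Enzo is a knight if and only if Nadia is a knight" is indeed false.
Since Bella is a knight, "Enzo and Ximena are both knights" needs to be true, which holds.
Jing is a knave, and the claim "Eva is a knight if and only if Ximena is a knight" is indeed false.
Since Ximena is a knight, "Jing is a knave" needs to be true, which holds.

Knights: Enzo, Ines, Bella, and Ximena. Knaves: Nadia, Eva, and Jing.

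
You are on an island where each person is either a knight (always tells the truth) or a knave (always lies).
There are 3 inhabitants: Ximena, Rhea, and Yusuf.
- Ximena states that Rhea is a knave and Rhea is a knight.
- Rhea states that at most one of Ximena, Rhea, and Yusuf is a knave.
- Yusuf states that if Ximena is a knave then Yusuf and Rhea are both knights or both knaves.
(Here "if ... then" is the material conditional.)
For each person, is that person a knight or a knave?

Knights: Rhea and Yusuf. Knaves: Ximena.

Suppose Ximena is a knight. Then Ximena's statement "Rhea is a knave and Rhea is a knight" would have to be true. Checking the 4 ways to assign the others, none is consistent with every speaker.
(For instance, with Rhea=knight, Yusuf=knight, Ximena's claim "Rhea is a knave and Rhea is a knight" comes out false where it would need to be true.)
So Ximena must be a knave, making "Rhea is a knave and Rhea is a knight" false. Taking Ximena=knave, Rhea=knight, Yusuf=knight, each remaining statement checks out:
  Rhea (knight): "at most one of Ximena, Rhea, and Yusuf is a knave" — true. ✓
  Yusuf (knight): "if Ximena is a knave then Yusuf and Rhea are both knights or both knaves" — true. ✓
This is the unique consistent assignment.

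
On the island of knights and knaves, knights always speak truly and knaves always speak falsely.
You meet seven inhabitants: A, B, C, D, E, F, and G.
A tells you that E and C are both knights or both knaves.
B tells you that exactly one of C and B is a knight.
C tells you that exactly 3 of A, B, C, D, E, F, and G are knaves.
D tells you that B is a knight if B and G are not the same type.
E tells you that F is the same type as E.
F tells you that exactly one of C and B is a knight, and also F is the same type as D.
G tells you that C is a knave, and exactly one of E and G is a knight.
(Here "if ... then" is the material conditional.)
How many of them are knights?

5

The unique consistent assignment is A=knight, B=knight, C=knave, D=knight, E=knave, F=knight, G=knight.
That has 5 knights.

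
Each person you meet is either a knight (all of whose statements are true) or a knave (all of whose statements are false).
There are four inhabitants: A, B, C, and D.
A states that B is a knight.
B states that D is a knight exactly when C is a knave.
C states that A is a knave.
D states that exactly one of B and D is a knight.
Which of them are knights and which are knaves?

Knights: C and D. Knaves: A and B.

Since A is a knave, "B is a knight" needs to be false, which holds.
B is a knave, so "D is a knight exactly when C is a knave" must be false — and it is.
C is a knight; "A is a knave" is true, as required.
D is a knight, so "exactly one of B and D is a knight" must be true — and it is.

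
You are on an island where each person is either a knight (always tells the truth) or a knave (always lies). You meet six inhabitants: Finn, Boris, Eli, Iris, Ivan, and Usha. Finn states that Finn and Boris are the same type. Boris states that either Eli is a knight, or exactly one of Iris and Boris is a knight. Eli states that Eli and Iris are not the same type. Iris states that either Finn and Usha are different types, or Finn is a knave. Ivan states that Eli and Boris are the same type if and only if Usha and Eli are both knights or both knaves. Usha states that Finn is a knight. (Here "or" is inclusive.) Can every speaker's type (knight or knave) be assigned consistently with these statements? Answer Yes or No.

Yes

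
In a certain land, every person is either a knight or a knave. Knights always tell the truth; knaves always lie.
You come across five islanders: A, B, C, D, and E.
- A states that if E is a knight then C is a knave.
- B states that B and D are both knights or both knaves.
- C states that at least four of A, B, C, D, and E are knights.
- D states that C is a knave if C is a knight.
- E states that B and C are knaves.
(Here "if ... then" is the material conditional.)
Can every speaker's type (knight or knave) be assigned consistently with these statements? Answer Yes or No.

One consistent assignment: A=knight, B=knight, C=knave, D=knight, E=knave.

Yes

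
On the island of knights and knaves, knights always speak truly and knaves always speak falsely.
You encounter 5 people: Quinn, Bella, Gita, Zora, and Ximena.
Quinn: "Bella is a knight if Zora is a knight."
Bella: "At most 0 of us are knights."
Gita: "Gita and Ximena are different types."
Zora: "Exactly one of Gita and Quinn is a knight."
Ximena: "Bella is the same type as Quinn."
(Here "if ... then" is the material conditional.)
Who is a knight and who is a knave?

Knights: Quinn and Gita. Knaves: Bella, Zora, and Ximena.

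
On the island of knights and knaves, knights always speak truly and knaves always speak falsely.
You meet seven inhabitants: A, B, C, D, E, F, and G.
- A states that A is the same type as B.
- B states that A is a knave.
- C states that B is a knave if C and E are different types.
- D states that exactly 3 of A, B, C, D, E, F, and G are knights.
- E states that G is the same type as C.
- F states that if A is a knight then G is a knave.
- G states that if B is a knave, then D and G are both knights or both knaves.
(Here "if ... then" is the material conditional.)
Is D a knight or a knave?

D is a knave.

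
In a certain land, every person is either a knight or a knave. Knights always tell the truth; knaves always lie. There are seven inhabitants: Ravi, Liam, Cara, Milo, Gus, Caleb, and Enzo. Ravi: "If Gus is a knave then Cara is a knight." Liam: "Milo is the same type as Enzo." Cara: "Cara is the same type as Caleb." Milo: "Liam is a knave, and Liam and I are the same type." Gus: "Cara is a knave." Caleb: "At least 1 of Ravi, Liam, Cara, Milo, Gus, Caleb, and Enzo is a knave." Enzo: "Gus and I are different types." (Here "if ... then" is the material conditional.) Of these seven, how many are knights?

4

The unique consistent assignment is Ravi=knight, Liam=knight, Cara=knight, Milo=knave, Gus=knave, Caleb=knight, Enzo=knave.
That has 4 knights.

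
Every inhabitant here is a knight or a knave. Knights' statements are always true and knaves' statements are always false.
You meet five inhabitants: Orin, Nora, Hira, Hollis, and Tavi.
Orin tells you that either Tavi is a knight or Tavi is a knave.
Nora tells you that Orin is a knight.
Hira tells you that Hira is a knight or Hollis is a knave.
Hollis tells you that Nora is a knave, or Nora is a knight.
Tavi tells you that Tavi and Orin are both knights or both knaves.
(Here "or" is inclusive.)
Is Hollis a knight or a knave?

Hollis is a knight.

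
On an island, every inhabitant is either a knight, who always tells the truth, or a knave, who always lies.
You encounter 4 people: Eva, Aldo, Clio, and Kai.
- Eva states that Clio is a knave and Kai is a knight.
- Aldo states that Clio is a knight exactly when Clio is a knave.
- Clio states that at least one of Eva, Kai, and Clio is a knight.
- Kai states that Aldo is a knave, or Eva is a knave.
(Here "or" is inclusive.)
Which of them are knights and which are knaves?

Eva is a knave; "Clio is a knave and Kai is a knight" is False, as required.
As a knave, Aldo's statement "Clio is a knight exactly when Clio is a knave" should be False; it is.
Clio is a knight, and the claim "at least one of Eva, Kai, and Clio is a knight" is indeed True.
Kai (knight): "Aldo is a knave, or Eva is a knave" — True. ✓

Eva is a knave, Aldo is a knave, Clio is a knight, and Kai is a knight.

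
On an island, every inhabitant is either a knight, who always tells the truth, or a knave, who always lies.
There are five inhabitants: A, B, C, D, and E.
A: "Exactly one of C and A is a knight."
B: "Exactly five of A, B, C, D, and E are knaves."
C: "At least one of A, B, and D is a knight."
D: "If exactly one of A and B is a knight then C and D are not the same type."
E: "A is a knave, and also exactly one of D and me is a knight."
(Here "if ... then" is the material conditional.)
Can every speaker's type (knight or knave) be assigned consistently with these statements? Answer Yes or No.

No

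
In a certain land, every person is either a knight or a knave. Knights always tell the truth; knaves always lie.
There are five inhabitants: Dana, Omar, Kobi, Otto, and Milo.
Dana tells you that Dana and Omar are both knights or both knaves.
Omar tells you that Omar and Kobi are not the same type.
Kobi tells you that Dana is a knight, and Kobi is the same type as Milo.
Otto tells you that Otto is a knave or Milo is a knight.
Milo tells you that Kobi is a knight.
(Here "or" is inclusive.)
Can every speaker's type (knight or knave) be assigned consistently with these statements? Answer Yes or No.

No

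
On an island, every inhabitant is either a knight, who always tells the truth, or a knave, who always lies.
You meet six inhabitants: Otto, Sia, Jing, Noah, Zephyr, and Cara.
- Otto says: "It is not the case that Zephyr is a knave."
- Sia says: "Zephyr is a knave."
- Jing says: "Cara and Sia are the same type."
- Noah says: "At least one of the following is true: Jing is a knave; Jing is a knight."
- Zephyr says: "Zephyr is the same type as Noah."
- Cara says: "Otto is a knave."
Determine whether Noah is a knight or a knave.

Noah is a knight.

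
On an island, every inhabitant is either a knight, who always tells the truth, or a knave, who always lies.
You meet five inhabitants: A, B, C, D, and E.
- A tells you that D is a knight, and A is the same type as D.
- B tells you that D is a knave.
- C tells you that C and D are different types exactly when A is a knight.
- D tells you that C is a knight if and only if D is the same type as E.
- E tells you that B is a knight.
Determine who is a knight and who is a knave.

Knights: D. Knaves: A, B, C, and E.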